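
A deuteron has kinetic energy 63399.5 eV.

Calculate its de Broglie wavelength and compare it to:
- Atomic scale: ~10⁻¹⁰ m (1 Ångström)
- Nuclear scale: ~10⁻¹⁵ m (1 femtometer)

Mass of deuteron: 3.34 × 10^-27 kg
λ = 8.04 × 10^-14 m, which is between nuclear and atomic scales.

Using λ = h/√(2mKE):

KE = 63399.5 eV = 1.016 × 10^-14 J

λ = h/√(2mKE)
λ = (6.626 × 10^-34 J·s) / √(2 × 3.34 × 10^-27 kg × 1.016 × 10^-14 J)
λ = 8.04 × 10^-14 m

Comparison:
- Atomic scale (10⁻¹⁰ m): λ is 0.0008× this size
- Nuclear scale (10⁻¹⁵ m): λ is 80× this size

The wavelength is between nuclear and atomic scales.

This wavelength is appropriate for probing atomic structure but too large for nuclear physics experiments.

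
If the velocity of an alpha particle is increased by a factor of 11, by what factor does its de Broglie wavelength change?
The wavelength decreases by a factor of 11.

From λ = h/(mv), the wavelength is inversely proportional to velocity:

λ ∝ 1/v

If v → 11v, then λ → λ/11

When velocity is increased by a factor of 11, the wavelength decreases by a factor of 11.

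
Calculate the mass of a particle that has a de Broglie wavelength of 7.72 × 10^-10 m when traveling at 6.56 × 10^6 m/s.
1.31 × 10^-31 kg

From the de Broglie relation λ = h/(mv), we solve for m:

m = h/(λv)
m = (6.626 × 10^-34 J·s) / (7.72 × 10^-10 m × 6.56 × 10^6 m/s)
m = 1.31 × 10^-31 kg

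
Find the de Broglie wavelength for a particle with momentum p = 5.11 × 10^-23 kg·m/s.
1.30 × 10^-11 m

Using the de Broglie relation λ = h/p:

λ = h/p
λ = (6.626 × 10^-34 J·s) / (5.11 × 10^-23 kg·m/s)
λ = 1.30 × 10^-11 m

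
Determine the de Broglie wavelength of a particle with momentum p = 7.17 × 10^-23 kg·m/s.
9.24 × 10^-12 m

Using the de Broglie relation λ = h/p:

λ = h/p
λ = (6.626 × 10^-34 J·s) / (7.17 × 10^-23 kg·m/s)
λ = 9.24 × 10^-12 m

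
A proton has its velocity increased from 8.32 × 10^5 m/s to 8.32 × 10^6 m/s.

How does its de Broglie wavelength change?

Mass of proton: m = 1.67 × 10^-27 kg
The wavelength decreases by a factor of 10.

Using λ = h/(mv):

Initial wavelength: λ₁ = h/(mv₁) = 4.77 × 10^-13 m
Final wavelength: λ₂ = h/(mv₂) = 4.77 × 10^-14 m

Since λ ∝ 1/v, when velocity increases by a factor of 10, the wavelength decreases by a factor of 10.

λ₂/λ₁ = v₁/v₂ = 1/10

The wavelength decreases by a factor of 10.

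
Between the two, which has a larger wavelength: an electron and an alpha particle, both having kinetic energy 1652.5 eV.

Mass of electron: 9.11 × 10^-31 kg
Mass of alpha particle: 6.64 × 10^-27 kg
The electron has the longer wavelength.

Using λ = h/√(2mKE):

For electron: λ₁ = h/√(2m₁KE) = 3.02 × 10^-11 m
For alpha particle: λ₂ = h/√(2m₂KE) = 3.53 × 10^-13 m

Since λ ∝ 1/√m at constant kinetic energy, the lighter particle has the longer wavelength.

The electron has the longer de Broglie wavelength.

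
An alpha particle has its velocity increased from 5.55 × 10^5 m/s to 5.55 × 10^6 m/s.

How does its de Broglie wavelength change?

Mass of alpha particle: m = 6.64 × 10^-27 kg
The wavelength decreases by a factor of 10.

Using λ = h/(mv):

Initial wavelength: λ₁ = h/(mv₁) = 1.80 × 10^-13 m
Final wavelength: λ₂ = h/(mv₂) = 1.80 × 10^-14 m

Since λ ∝ 1/v, when velocity increases by a factor of 10, the wavelength decreases by a factor of 10.

λ₂/λ₁ = v₁/v₂ = 1/10

The wavelength decreases by a factor of 10.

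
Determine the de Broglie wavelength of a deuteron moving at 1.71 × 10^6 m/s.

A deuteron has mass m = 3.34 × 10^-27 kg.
1.16 × 10^-13 m

Using the de Broglie relation λ = h/(mv):

λ = h/(mv)
λ = (6.626 × 10^-34 J·s) / (3.34 × 10^-27 kg × 1.71 × 10^6 m/s)
λ = 1.16 × 10^-13 m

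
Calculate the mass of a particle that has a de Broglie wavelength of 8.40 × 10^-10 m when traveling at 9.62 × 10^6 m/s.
8.20 × 10^-32 kg

From the de Broglie relation λ = h/(mv), we solve for m:

m = h/(λv)
m = (6.626 × 10^-34 J·s) / (8.40 × 10^-10 m × 9.62 × 10^6 m/s)
m = 8.20 × 10^-32 kg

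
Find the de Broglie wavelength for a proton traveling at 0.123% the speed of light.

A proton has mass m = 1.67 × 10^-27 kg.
1.08 × 10^-12 m

Using the de Broglie relation λ = h/(mv):

v = 0.123% × c = 3.687 × 10^5 m/s

λ = h/(mv)
λ = (6.626 × 10^-34 J·s) / (1.67 × 10^-27 kg × 3.687 × 10^5 m/s)
λ = 1.08 × 10^-12 m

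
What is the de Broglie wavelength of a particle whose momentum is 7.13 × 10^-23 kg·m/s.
9.29 × 10^-12 m

Using the de Broglie relation λ = h/p:

λ = h/p
λ = (6.626 × 10^-34 J·s) / (7.13 × 10^-23 kg·m/s)
λ = 9.29 × 10^-12 m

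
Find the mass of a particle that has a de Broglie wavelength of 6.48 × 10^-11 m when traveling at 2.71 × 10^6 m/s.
3.77 × 10^-30 kg

From the de Broglie relation λ = h/(mv), we solve for m:

m = h/(λv)
m = (6.626 × 10^-34 J·s) / (6.48 × 10^-11 m × 2.71 × 10^6 m/s)
m = 3.77 × 10^-30 kg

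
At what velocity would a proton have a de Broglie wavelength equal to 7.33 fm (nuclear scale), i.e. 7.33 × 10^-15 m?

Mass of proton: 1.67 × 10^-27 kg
5.41 × 10^7 m/s

From λ = h/(mv), solve for v:

v = h/(mλ)
v = (6.626 × 10^-34 J·s) / (1.67 × 10^-27 kg × 7.33 × 10^-15 m)
v = 5.41 × 10^7 m/s

Note: This velocity is 18.1% of the speed of light, so relativistic corrections would be needed for a more accurate calculation.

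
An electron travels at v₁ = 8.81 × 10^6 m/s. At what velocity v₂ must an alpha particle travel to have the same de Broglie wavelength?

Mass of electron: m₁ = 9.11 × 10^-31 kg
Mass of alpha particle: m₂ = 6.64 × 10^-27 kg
v₂ = 1.21 × 10^3 m/s

For equal de Broglie wavelengths: λ₁ = λ₂

h/(m₁v₁) = h/(m₂v₂)
m₁v₁ = m₂v₂
v₂ = v₁ · (m₁/m₂)

v₂ = 8.81 × 10^6 m/s × (9.11 × 10^-31 kg / 6.64 × 10^-27 kg)
v₂ = 1.21 × 10^3 m/s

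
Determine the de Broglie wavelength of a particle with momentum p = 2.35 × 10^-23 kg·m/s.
2.82 × 10^-11 m

Using the de Broglie relation λ = h/p:

λ = h/p
λ = (6.626 × 10^-34 J·s) / (2.35 × 10^-23 kg·m/s)
λ = 2.82 × 10^-11 m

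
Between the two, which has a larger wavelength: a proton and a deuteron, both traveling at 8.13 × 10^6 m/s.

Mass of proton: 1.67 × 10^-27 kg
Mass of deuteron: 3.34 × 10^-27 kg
The proton has the longer wavelength.

Using λ = h/(mv), since both particles have the same velocity, the wavelength depends only on mass.

For proton: λ₁ = h/(m₁v) = 4.88 × 10^-14 m
For deuteron: λ₂ = h/(m₂v) = 2.44 × 10^-14 m

Since λ ∝ 1/m at constant velocity, the lighter particle has the longer wavelength.

The proton has the longer de Broglie wavelength.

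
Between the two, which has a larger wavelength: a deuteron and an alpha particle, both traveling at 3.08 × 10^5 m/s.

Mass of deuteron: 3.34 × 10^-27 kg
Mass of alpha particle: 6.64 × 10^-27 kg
The deuteron has the longer wavelength.

Using λ = h/(mv), since both particles have the same velocity, the wavelength depends only on mass.

For deuteron: λ₁ = h/(m₁v) = 6.44 × 10^-13 m
For alpha particle: λ₂ = h/(m₂v) = 3.24 × 10^-13 m

Since λ ∝ 1/m at constant velocity, the lighter particle has the longer wavelength.

The deuteron has the longer de Broglie wavelength.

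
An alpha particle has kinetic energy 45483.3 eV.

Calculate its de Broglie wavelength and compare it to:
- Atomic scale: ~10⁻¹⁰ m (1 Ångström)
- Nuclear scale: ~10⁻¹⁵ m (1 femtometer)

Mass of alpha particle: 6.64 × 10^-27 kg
λ = 6.74 × 10^-14 m, which is between nuclear and atomic scales.

Using λ = h/√(2mKE):

KE = 45483.3 eV = 7.287 × 10^-15 J

λ = h/√(2mKE)
λ = (6.626 × 10^-34 J·s) / √(2 × 6.64 × 10^-27 kg × 7.287 × 10^-15 J)
λ = 6.74 × 10^-14 m

Comparison:
- Atomic scale (10⁻¹⁰ m): λ is 0.00067× this size
- Nuclear scale (10⁻¹⁵ m): λ is 67× this size

The wavelength is between nuclear and atomic scales.

This wavelength is appropriate for probing atomic structure but too large for nuclear physics experiments.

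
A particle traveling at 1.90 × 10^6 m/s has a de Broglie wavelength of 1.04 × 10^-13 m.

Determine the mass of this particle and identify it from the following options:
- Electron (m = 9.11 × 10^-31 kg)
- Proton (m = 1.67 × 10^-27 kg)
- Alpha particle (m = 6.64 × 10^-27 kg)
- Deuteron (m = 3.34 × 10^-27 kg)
The particle is a deuteron.

From λ = h/(mv), solve for mass:

m = h/(λv)
m = (6.626 × 10^-34 J·s) / (1.04 × 10^-13 m × 1.90 × 10^6 m/s)
m = 3.35 × 10^-27 kg

Comparing with the listed masses, this is closest to a deuteron.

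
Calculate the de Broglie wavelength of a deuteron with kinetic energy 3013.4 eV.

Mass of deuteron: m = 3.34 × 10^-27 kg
3.69 × 10^-13 m

Using λ = h/√(2mKE):

First convert KE to Joules: KE = 3013.4 eV = 4.828 × 10^-16 J

λ = h/√(2mKE)
λ = (6.626 × 10^-34 J·s) / √(2 × 3.34 × 10^-27 kg × 4.828 × 10^-16 J)
λ = 3.69 × 10^-13 m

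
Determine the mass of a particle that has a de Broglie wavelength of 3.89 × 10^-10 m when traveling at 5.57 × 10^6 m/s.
3.06 × 10^-31 kg

From the de Broglie relation λ = h/(mv), we solve for m:

m = h/(λv)
m = (6.626 × 10^-34 J·s) / (3.89 × 10^-10 m × 5.57 × 10^6 m/s)
m = 3.06 × 10^-31 kg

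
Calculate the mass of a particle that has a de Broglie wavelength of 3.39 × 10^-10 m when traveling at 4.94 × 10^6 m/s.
3.96 × 10^-31 kg

From the de Broglie relation λ = h/(mv), we solve for m:

m = h/(λv)
m = (6.626 × 10^-34 J·s) / (3.39 × 10^-10 m × 4.94 × 10^6 m/s)
m = 3.96 × 10^-31 kg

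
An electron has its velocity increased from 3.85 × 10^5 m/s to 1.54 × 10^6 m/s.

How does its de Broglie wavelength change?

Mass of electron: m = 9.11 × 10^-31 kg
The wavelength decreases by a factor of 4.

Using λ = h/(mv):

Initial wavelength: λ₁ = h/(mv₁) = 1.89 × 10^-9 m
Final wavelength: λ₂ = h/(mv₂) = 4.72 × 10^-10 m

Since λ ∝ 1/v, when velocity increases by a factor of 4, the wavelength decreases by a factor of 4.

λ₂/λ₁ = v₁/v₂ = 1/4

The wavelength decreases by a factor of 4.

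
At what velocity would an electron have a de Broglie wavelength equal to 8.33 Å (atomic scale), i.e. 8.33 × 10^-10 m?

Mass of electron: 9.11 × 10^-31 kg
8.73 × 10^5 m/s

From λ = h/(mv), solve for v:

v = h/(mλ)
v = (6.626 × 10^-34 J·s) / (9.11 × 10^-31 kg × 8.33 × 10^-10 m)
v = 8.73 × 10^5 m/s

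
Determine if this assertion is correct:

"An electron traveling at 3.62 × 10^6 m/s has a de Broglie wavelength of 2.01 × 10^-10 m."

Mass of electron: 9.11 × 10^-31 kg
True

The claim is correct.

Using λ = h/(mv):
λ = (6.626 × 10^-34 J·s) / (9.11 × 10^-31 kg × 3.62 × 10^6 m/s)
λ = 2.01 × 10^-10 m

This matches the claimed value.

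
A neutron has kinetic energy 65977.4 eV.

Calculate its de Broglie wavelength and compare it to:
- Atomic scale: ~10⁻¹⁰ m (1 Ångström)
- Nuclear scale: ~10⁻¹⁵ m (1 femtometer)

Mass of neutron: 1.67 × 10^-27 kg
λ = 1.12 × 10^-13 m, which is between nuclear and atomic scales.

Using λ = h/√(2mKE):

KE = 65977.4 eV = 1.057 × 10^-14 J

λ = h/√(2mKE)
λ = (6.626 × 10^-34 J·s) / √(2 × 1.67 × 10^-27 kg × 1.057 × 10^-14 J)
λ = 1.12 × 10^-13 m

Comparison:
- Atomic scale (10⁻¹⁰ m): λ is 0.0011× this size
- Nuclear scale (10⁻¹⁵ m): λ is 1.1e+02× this size

The wavelength is between nuclear and atomic scales.

This wavelength is appropriate for probing atomic structure but too large for nuclear physics experiments.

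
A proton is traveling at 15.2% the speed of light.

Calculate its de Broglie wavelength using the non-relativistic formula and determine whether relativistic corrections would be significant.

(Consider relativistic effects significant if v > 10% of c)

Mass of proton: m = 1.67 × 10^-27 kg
Yes, relativistic corrections are needed.

Using the non-relativistic de Broglie formula λ = h/(mv):

v = 15.2% × c = 4.557 × 10^7 m/s

λ = h/(mv)
λ = (6.626 × 10^-34 J·s) / (1.67 × 10^-27 kg × 4.557 × 10^7 m/s)
λ = 8.71 × 10^-15 m

Since v = 15.2% of c > 10% of c, relativistic corrections ARE significant and the actual wavelength would differ from this non-relativistic estimate.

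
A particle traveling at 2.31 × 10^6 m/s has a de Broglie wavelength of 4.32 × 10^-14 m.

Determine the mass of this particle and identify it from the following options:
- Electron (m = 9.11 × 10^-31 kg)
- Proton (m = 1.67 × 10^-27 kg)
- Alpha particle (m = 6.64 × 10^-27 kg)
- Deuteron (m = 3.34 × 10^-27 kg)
The particle is an alpha particle.

From λ = h/(mv), solve for mass:

m = h/(λv)
m = (6.626 × 10^-34 J·s) / (4.32 × 10^-14 m × 2.31 × 10^6 m/s)
m = 6.64 × 10^-27 kg

Comparing with the listed masses, this is closest to an alpha particle.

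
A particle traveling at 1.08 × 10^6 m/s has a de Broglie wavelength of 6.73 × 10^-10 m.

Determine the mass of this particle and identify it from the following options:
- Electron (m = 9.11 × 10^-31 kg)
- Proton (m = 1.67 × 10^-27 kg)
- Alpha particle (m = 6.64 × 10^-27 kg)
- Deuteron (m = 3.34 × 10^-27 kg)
The particle is an electron.

From λ = h/(mv), solve for mass:

m = h/(λv)
m = (6.626 × 10^-34 J·s) / (6.73 × 10^-10 m × 1.08 × 10^6 m/s)
m = 9.12 × 10^-31 kg

Comparing with the listed masses, this is closest to an electron.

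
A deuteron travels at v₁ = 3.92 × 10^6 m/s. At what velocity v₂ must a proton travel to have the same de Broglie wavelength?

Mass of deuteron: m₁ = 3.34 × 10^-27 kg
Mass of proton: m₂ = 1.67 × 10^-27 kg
v₂ = 7.84 × 10^6 m/s

For equal de Broglie wavelengths: λ₁ = λ₂

h/(m₁v₁) = h/(m₂v₂)
m₁v₁ = m₂v₂
v₂ = v₁ · (m₁/m₂)

v₂ = 3.92 × 10^6 m/s × (3.34 × 10^-27 kg / 1.67 × 10^-27 kg)
v₂ = 7.84 × 10^6 m/s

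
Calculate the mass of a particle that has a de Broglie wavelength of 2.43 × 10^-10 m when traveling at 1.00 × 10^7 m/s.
2.73 × 10^-31 kg

From the de Broglie relation λ = h/(mv), we solve for m:

m = h/(λv)
m = (6.626 × 10^-34 J·s) / (2.43 × 10^-10 m × 1.00 × 10^7 m/s)
m = 2.73 × 10^-31 kg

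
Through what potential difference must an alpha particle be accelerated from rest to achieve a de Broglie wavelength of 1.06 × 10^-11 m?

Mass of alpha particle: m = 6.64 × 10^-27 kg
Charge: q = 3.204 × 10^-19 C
9.18 × 10^-1 V

From λ = h/√(2mqV), we solve for V:

λ² = h²/(2mqV)
V = h²/(2mqλ²)
V = (6.626 × 10^-34 J·s)² / (2 × 6.64 × 10^-27 kg × 3.204 × 10^-19 C × (1.06 × 10^-11 m)²)
V = 9.18 × 10^-1 V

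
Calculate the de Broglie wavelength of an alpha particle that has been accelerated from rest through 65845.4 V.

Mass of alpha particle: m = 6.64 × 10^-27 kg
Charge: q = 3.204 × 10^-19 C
3.96 × 10^-14 m

When a particle is accelerated through voltage V, it gains kinetic energy KE = qV.

The de Broglie wavelength is then λ = h/√(2mqV):

λ = h/√(2mqV)
λ = (6.626 × 10^-34 J·s) / √(2 × 6.64 × 10^-27 kg × 3.204 × 10^-19 C × 65845.4 V)
λ = 3.96 × 10^-14 m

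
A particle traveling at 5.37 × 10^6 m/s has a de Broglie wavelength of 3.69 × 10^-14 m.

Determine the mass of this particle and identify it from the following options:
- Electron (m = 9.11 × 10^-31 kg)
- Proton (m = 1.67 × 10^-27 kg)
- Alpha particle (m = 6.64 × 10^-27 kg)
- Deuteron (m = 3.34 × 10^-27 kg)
The particle is a deuteron.

From λ = h/(mv), solve for mass:

m = h/(λv)
m = (6.626 × 10^-34 J·s) / (3.69 × 10^-14 m × 5.37 × 10^6 m/s)
m = 3.34 × 10^-27 kg

Comparing with the listed masses, this is closest to a deuteron.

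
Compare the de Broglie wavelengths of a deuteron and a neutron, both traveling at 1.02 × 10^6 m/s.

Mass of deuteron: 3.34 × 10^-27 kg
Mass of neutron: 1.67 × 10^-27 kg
The neutron has the longer wavelength.

Using λ = h/(mv), since both particles have the same velocity, the wavelength depends only on mass.

For deuteron: λ₁ = h/(m₁v) = 1.94 × 10^-13 m
For neutron: λ₂ = h/(m₂v) = 3.89 × 10^-13 m

Since λ ∝ 1/m at constant velocity, the lighter particle has the longer wavelength.

The neutron has the longer de Broglie wavelength.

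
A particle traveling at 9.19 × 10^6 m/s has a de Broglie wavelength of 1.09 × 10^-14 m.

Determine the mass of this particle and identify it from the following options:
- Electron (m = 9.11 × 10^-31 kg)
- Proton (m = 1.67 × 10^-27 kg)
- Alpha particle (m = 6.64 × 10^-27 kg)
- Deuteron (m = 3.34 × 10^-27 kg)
The particle is an alpha particle.

From λ = h/(mv), solve for mass:

m = h/(λv)
m = (6.626 × 10^-34 J·s) / (1.09 × 10^-14 m × 9.19 × 10^6 m/s)
m = 6.61 × 10^-27 kg

Comparing with the listed masses, this is closest to an alpha particle.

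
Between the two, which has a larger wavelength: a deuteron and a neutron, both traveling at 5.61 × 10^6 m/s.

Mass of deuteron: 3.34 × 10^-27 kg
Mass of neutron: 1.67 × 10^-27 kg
The neutron has the longer wavelength.

Using λ = h/(mv), since both particles have the same velocity, the wavelength depends only on mass.

For deuteron: λ₁ = h/(m₁v) = 3.54 × 10^-14 m
For neutron: λ₂ = h/(m₂v) = 7.07 × 10^-14 m

Since λ ∝ 1/m at constant velocity, the lighter particle has the longer wavelength.

The neutron has the longer de Broglie wavelength.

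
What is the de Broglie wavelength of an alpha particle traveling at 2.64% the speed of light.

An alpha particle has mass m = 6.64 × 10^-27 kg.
1.26 × 10^-14 m

Using the de Broglie relation λ = h/(mv):

v = 2.64% × c = 7.915 × 10^6 m/s

λ = h/(mv)
λ = (6.626 × 10^-34 J·s) / (6.64 × 10^-27 kg × 7.915 × 10^6 m/s)
λ = 1.26 × 10^-14 m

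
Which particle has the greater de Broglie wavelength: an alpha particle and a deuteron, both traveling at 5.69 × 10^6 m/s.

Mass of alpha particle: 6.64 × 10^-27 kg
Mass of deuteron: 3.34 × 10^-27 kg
The deuteron has the longer wavelength.

Using λ = h/(mv), since both particles have the same velocity, the wavelength depends only on mass.

For alpha particle: λ₁ = h/(m₁v) = 1.75 × 10^-14 m
For deuteron: λ₂ = h/(m₂v) = 3.49 × 10^-14 m

Since λ ∝ 1/m at constant velocity, the lighter particle has the longer wavelength.

The deuteron has the longer de Broglie wavelength.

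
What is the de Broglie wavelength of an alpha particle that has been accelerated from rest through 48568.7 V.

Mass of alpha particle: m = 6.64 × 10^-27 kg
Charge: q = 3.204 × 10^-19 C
4.61 × 10^-14 m

When a particle is accelerated through voltage V, it gains kinetic energy KE = qV.

The de Broglie wavelength is then λ = h/√(2mqV):

λ = h/√(2mqV)
λ = (6.626 × 10^-34 J·s) / √(2 × 6.64 × 10^-27 kg × 3.204 × 10^-19 C × 48568.7 V)
λ = 4.61 × 10^-14 m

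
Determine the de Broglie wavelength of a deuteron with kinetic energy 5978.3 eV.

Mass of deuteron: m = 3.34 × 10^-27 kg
2.62 × 10^-13 m

Using λ = h/√(2mKE):

First convert KE to Joules: KE = 5978.3 eV = 9.578 × 10^-16 J

λ = h/√(2mKE)
λ = (6.626 × 10^-34 J·s) / √(2 × 3.34 × 10^-27 kg × 9.578 × 10^-16 J)
λ = 2.62 × 10^-13 m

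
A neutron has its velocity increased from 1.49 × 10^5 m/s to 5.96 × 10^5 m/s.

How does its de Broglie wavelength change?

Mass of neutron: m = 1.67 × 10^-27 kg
The wavelength decreases by a factor of 4.

Using λ = h/(mv):

Initial wavelength: λ₁ = h/(mv₁) = 2.66 × 10^-12 m
Final wavelength: λ₂ = h/(mv₂) = 6.66 × 10^-13 m

Since λ ∝ 1/v, when velocity increases by a factor of 4, the wavelength decreases by a factor of 4.

λ₂/λ₁ = v₁/v₂ = 1/4

The wavelength decreases by a factor of 4.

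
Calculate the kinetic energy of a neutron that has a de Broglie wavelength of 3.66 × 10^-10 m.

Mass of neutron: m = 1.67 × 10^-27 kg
9.81 × 10^-22 J (or 6.12 × 10^-3 eV)

From λ = h/√(2mKE), we solve for KE:

λ² = h²/(2mKE)
KE = h²/(2mλ²)
KE = (6.626 × 10^-34 J·s)² / (2 × 1.67 × 10^-27 kg × (3.66 × 10^-10 m)²)
KE = 9.81 × 10^-22 J
KE = 6.12 × 10^-3 eV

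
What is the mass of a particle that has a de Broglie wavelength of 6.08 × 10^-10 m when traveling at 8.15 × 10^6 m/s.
1.34 × 10^-31 kg

From the de Broglie relation λ = h/(mv), we solve for m:

m = h/(λv)
m = (6.626 × 10^-34 J·s) / (6.08 × 10^-10 m × 8.15 × 10^6 m/s)
m = 1.34 × 10^-31 kg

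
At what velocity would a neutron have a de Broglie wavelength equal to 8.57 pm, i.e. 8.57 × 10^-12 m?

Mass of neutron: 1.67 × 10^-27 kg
4.63 × 10^4 m/s

From λ = h/(mv), solve for v:

v = h/(mλ)
v = (6.626 × 10^-34 J·s) / (1.67 × 10^-27 kg × 8.57 × 10^-12 m)
v = 4.63 × 10^4 m/s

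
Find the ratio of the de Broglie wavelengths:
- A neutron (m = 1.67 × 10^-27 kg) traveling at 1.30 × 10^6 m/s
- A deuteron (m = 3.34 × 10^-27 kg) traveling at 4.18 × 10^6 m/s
λ₁/λ₂ = 6.43

Using λ = h/(mv):

λ₁ = h/(m₁v₁) = 3.05 × 10^-13 m
λ₂ = h/(m₂v₂) = 4.75 × 10^-14 m

Ratio λ₁/λ₂ = (m₂v₂)/(m₁v₁)
         = (3.34 × 10^-27 kg × 4.18 × 10^6 m/s) / (1.67 × 10^-27 kg × 1.30 × 10^6 m/s)
         = 6.43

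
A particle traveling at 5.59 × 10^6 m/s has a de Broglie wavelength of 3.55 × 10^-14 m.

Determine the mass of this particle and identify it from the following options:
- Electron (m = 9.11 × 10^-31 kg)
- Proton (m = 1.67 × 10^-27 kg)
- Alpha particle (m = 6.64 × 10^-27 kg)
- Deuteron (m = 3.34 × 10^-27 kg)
The particle is a deuteron.

From λ = h/(mv), solve for mass:

m = h/(λv)
m = (6.626 × 10^-34 J·s) / (3.55 × 10^-14 m × 5.59 × 10^6 m/s)
m = 3.34 × 10^-27 kg

Comparing with the listed masses, this is closest to a deuteron.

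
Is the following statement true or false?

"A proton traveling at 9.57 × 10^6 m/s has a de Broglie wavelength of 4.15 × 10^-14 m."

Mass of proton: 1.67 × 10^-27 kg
True

The claim is correct.

Using λ = h/(mv):
λ = (6.626 × 10^-34 J·s) / (1.67 × 10^-27 kg × 9.57 × 10^6 m/s)
λ = 4.15 × 10^-14 m

This matches the claimed value.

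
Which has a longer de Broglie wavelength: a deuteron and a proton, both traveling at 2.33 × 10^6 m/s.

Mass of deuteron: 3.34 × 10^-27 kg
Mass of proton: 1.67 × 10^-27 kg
The proton has the longer wavelength.

Using λ = h/(mv), since both particles have the same velocity, the wavelength depends only on mass.

For deuteron: λ₁ = h/(m₁v) = 8.51 × 10^-14 m
For proton: λ₂ = h/(m₂v) = 1.70 × 10^-13 m

Since λ ∝ 1/m at constant velocity, the lighter particle has the longer wavelength.

The proton has the longer de Broglie wavelength.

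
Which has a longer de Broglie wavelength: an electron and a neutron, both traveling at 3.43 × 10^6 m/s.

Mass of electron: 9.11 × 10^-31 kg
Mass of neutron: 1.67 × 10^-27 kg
The electron has the longer wavelength.

Using λ = h/(mv), since both particles have the same velocity, the wavelength depends only on mass.

For electron: λ₁ = h/(m₁v) = 2.12 × 10^-10 m
For neutron: λ₂ = h/(m₂v) = 1.16 × 10^-13 m

Since λ ∝ 1/m at constant velocity, the lighter particle has the longer wavelength.

The electron has the longer de Broglie wavelength.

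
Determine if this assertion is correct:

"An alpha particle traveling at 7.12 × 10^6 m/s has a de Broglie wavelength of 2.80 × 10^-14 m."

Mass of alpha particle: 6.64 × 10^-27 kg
False

The claim is incorrect.

Using λ = h/(mv):
λ = (6.626 × 10^-34 J·s) / (6.64 × 10^-27 kg × 7.12 × 10^6 m/s)
λ = 1.40 × 10^-14 m

The actual wavelength differs from the claimed 2.80 × 10^-14 m.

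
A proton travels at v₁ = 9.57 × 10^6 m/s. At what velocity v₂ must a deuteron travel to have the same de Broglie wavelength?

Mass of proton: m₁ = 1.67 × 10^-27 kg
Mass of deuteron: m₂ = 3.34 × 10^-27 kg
v₂ = 4.78 × 10^6 m/s

For equal de Broglie wavelengths: λ₁ = λ₂

h/(m₁v₁) = h/(m₂v₂)
m₁v₁ = m₂v₂
v₂ = v₁ · (m₁/m₂)

v₂ = 9.57 × 10^6 m/s × (1.67 × 10^-27 kg / 3.34 × 10^-27 kg)
v₂ = 4.78 × 10^6 m/s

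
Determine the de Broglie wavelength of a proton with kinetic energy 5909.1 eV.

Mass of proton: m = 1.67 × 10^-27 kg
3.73 × 10^-13 m

Using λ = h/√(2mKE):

First convert KE to Joules: KE = 5909.1 eV = 9.467 × 10^-16 J

λ = h/√(2mKE)
λ = (6.626 × 10^-34 J·s) / √(2 × 1.67 × 10^-27 kg × 9.467 × 10^-16 J)
λ = 3.73 × 10^-13 m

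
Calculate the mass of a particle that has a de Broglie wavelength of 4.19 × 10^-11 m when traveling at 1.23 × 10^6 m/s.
1.29 × 10^-29 kg

From the de Broglie relation λ = h/(mv), we solve for m:

m = h/(λv)
m = (6.626 × 10^-34 J·s) / (4.19 × 10^-11 m × 1.23 × 10^6 m/s)
m = 1.29 × 10^-29 kg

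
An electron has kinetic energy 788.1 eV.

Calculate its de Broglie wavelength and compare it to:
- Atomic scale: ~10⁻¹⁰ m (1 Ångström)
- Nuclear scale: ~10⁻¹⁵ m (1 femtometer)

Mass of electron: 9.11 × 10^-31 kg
λ = 4.37 × 10^-11 m, which is between nuclear and atomic scales.

Using λ = h/√(2mKE):

KE = 788.1 eV = 1.263 × 10^-16 J

λ = h/√(2mKE)
λ = (6.626 × 10^-34 J·s) / √(2 × 9.11 × 10^-31 kg × 1.263 × 10^-16 J)
λ = 4.37 × 10^-11 m

Comparison:
- Atomic scale (10⁻¹⁰ m): λ is 0.44× this size
- Nuclear scale (10⁻¹⁵ m): λ is 4.4e+04× this size

The wavelength is between nuclear and atomic scales.

This wavelength is appropriate for probing atomic structure but too large for nuclear physics experiments.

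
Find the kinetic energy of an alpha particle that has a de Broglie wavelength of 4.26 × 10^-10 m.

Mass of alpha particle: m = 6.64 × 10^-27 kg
1.82 × 10^-22 J (or 1.14 × 10^-3 eV)

From λ = h/√(2mKE), we solve for KE:

λ² = h²/(2mKE)
KE = h²/(2mλ²)
KE = (6.626 × 10^-34 J·s)² / (2 × 6.64 × 10^-27 kg × (4.26 × 10^-10 m)²)
KE = 1.82 × 10^-22 J
KE = 1.14 × 10^-3 eV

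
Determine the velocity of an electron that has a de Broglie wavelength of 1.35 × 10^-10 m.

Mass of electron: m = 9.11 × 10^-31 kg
5.39 × 10^6 m/s

From the de Broglie relation λ = h/(mv), we solve for v:

v = h/(mλ)
v = (6.626 × 10^-34 J·s) / (9.11 × 10^-31 kg × 1.35 × 10^-10 m)
v = 5.39 × 10^6 m/s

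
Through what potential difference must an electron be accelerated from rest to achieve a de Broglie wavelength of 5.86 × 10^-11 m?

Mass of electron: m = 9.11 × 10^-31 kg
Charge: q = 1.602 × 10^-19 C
438 V

From λ = h/√(2mqV), we solve for V:

λ² = h²/(2mqV)
V = h²/(2mqλ²)
V = (6.626 × 10^-34 J·s)² / (2 × 9.11 × 10^-31 kg × 1.602 × 10^-19 C × (5.86 × 10^-11 m)²)
V = 438 V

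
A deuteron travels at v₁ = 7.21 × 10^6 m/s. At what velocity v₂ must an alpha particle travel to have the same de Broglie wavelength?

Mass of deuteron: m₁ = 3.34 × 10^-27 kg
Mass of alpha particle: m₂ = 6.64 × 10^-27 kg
v₂ = 3.63 × 10^6 m/s

For equal de Broglie wavelengths: λ₁ = λ₂

h/(m₁v₁) = h/(m₂v₂)
m₁v₁ = m₂v₂
v₂ = v₁ · (m₁/m₂)

v₂ = 7.21 × 10^6 m/s × (3.34 × 10^-27 kg / 6.64 × 10^-27 kg)
v₂ = 3.63 × 10^6 m/s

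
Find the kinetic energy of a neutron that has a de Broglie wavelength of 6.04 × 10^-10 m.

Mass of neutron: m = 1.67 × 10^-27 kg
3.60 × 10^-22 J (or 2.25 × 10^-3 eV)

From λ = h/√(2mKE), we solve for KE:

λ² = h²/(2mKE)
KE = h²/(2mλ²)
KE = (6.626 × 10^-34 J·s)² / (2 × 1.67 × 10^-27 kg × (6.04 × 10^-10 m)²)
KE = 3.60 × 10^-22 J
KE = 2.25 × 10^-3 eV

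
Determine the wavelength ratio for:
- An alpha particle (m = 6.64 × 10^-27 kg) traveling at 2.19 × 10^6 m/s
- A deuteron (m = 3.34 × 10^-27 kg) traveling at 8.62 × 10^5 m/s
λ₁/λ₂ = 0.198

Using λ = h/(mv):

λ₁ = h/(m₁v₁) = 4.56 × 10^-14 m
λ₂ = h/(m₂v₂) = 2.30 × 10^-13 m

Ratio λ₁/λ₂ = (m₂v₂)/(m₁v₁)
         = (3.34 × 10^-27 kg × 8.62 × 10^5 m/s) / (6.64 × 10^-27 kg × 2.19 × 10^6 m/s)
         = 0.198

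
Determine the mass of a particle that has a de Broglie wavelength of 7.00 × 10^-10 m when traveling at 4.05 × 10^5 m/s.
2.34 × 10^-30 kg

From the de Broglie relation λ = h/(mv), we solve for m:

m = h/(λv)
m = (6.626 × 10^-34 J·s) / (7.00 × 10^-10 m × 4.05 × 10^5 m/s)
m = 2.34 × 10^-30 kg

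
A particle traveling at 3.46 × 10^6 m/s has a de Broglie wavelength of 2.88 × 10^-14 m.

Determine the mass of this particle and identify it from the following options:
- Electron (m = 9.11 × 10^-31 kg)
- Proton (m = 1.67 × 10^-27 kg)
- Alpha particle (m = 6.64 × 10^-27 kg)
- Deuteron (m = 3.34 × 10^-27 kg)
The particle is an alpha particle.

From λ = h/(mv), solve for mass:

m = h/(λv)
m = (6.626 × 10^-34 J·s) / (2.88 × 10^-14 m × 3.46 × 10^6 m/s)
m = 6.65 × 10^-27 kg

Comparing with the listed masses, this is closest to an alpha particle.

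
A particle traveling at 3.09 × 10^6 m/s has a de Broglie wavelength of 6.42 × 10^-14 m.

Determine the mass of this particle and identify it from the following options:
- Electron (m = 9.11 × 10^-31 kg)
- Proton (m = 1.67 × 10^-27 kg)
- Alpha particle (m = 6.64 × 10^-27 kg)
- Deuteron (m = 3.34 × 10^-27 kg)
The particle is a deuteron.

From λ = h/(mv), solve for mass:

m = h/(λv)
m = (6.626 × 10^-34 J·s) / (6.42 × 10^-14 m × 3.09 × 10^6 m/s)
m = 3.34 × 10^-27 kg

Comparing with the listed masses, this is closest to a deuteron.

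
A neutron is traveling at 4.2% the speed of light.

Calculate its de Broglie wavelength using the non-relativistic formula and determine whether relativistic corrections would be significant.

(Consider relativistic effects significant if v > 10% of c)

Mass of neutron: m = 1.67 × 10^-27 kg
No, relativistic corrections are not needed.

Using the non-relativistic de Broglie formula λ = h/(mv):

v = 4.2% × c = 1.259 × 10^7 m/s

λ = h/(mv)
λ = (6.626 × 10^-34 J·s) / (1.67 × 10^-27 kg × 1.259 × 10^7 m/s)
λ = 3.15 × 10^-14 m

Since v = 4.2% of c < 10% of c, relativistic corrections are NOT significant and this non-relativistic result is a good approximation.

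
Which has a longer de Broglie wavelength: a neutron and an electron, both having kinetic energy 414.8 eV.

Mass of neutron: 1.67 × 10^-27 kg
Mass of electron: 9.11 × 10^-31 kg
The electron has the longer wavelength.

Using λ = h/√(2mKE):

For neutron: λ₁ = h/√(2m₁KE) = 1.41 × 10^-12 m
For electron: λ₂ = h/√(2m₂KE) = 6.02 × 10^-11 m

Since λ ∝ 1/√m at constant kinetic energy, the lighter particle has the longer wavelength.

The electron has the longer de Broglie wavelength.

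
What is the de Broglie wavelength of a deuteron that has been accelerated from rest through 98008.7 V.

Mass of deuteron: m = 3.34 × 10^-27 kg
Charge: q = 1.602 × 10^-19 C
6.47 × 10^-14 m

When a particle is accelerated through voltage V, it gains kinetic energy KE = qV.

The de Broglie wavelength is then λ = h/√(2mqV):

λ = h/√(2mqV)
λ = (6.626 × 10^-34 J·s) / √(2 × 3.34 × 10^-27 kg × 1.602 × 10^-19 C × 98008.7 V)
λ = 6.47 × 10^-14 m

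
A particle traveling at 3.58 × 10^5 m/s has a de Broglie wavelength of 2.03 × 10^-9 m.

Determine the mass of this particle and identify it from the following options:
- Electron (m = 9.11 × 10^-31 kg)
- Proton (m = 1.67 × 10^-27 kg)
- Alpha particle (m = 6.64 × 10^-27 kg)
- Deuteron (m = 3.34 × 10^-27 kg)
The particle is an electron.

From λ = h/(mv), solve for mass:

m = h/(λv)
m = (6.626 × 10^-34 J·s) / (2.03 × 10^-9 m × 3.58 × 10^5 m/s)
m = 9.12 × 10^-31 kg

Comparing with the listed masses, this is closest to an electron.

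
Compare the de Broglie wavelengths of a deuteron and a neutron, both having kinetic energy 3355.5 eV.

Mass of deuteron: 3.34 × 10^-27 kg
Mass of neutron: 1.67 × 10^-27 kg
The neutron has the longer wavelength.

Using λ = h/√(2mKE):

For deuteron: λ₁ = h/√(2m₁KE) = 3.50 × 10^-13 m
For neutron: λ₂ = h/√(2m₂KE) = 4.94 × 10^-13 m

Since λ ∝ 1/√m at constant kinetic energy, the lighter particle has the longer wavelength.

The neutron has the longer de Broglie wavelength.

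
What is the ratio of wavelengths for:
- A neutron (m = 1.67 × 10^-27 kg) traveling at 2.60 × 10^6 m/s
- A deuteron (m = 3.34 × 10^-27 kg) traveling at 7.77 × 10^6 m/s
λ₁/λ₂ = 5.98

Using λ = h/(mv):

λ₁ = h/(m₁v₁) = 1.53 × 10^-13 m
λ₂ = h/(m₂v₂) = 2.55 × 10^-14 m

Ratio λ₁/λ₂ = (m₂v₂)/(m₁v₁)
         = (3.34 × 10^-27 kg × 7.77 × 10^6 m/s) / (1.67 × 10^-27 kg × 2.60 × 10^6 m/s)
         = 5.98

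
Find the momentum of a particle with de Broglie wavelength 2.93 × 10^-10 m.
2.26 × 10^-24 kg·m/s

From the de Broglie relation λ = h/p, we solve for p:

p = h/λ
p = (6.626 × 10^-34 J·s) / (2.93 × 10^-10 m)
p = 2.26 × 10^-24 kg·m/s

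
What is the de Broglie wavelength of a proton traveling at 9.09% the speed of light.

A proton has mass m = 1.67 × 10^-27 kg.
1.46 × 10^-14 m

Using the de Broglie relation λ = h/(mv):

v = 9.09% × c = 2.725 × 10^7 m/s

λ = h/(mv)
λ = (6.626 × 10^-34 J·s) / (1.67 × 10^-27 kg × 2.725 × 10^7 m/s)
λ = 1.46 × 10^-14 m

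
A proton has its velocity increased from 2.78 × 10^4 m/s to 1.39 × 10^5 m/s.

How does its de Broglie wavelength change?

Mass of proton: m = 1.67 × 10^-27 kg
The wavelength decreases by a factor of 5.

Using λ = h/(mv):

Initial wavelength: λ₁ = h/(mv₁) = 1.43 × 10^-11 m
Final wavelength: λ₂ = h/(mv₂) = 2.85 × 10^-12 m

Since λ ∝ 1/v, when velocity increases by a factor of 5, the wavelength decreases by a factor of 5.

λ₂/λ₁ = v₁/v₂ = 1/5

The wavelength decreases by a factor of 5.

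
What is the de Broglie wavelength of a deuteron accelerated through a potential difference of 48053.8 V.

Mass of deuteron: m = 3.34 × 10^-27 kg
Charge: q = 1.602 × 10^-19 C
9.24 × 10^-14 m

When a particle is accelerated through voltage V, it gains kinetic energy KE = qV.

The de Broglie wavelength is then λ = h/√(2mqV):

λ = h/√(2mqV)
λ = (6.626 × 10^-34 J·s) / √(2 × 3.34 × 10^-27 kg × 1.602 × 10^-19 C × 48053.8 V)
λ = 9.24 × 10^-14 m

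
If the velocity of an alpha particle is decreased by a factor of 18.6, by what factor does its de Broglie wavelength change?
The wavelength increases by a factor of 18.6.

From λ = h/(mv), the wavelength is inversely proportional to velocity:

λ ∝ 1/v

If v → v/18.6, then λ → 18.6λ

When velocity is decreased by a factor of 18.6, the wavelength increases by a factor of 18.6.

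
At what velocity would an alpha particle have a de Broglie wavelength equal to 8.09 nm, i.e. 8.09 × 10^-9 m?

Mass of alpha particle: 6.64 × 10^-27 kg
1.23 × 10^1 m/s

From λ = h/(mv), solve for v:

v = h/(mλ)
v = (6.626 × 10^-34 J·s) / (6.64 × 10^-27 kg × 8.09 × 10^-9 m)
v = 1.23 × 10^1 m/s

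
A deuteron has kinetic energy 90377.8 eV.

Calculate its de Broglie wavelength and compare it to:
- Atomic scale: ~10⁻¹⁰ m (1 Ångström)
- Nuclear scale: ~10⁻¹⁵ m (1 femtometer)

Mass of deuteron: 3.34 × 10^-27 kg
λ = 6.74 × 10^-14 m, which is between nuclear and atomic scales.

Using λ = h/√(2mKE):

KE = 90377.8 eV = 1.448 × 10^-14 J

λ = h/√(2mKE)
λ = (6.626 × 10^-34 J·s) / √(2 × 3.34 × 10^-27 kg × 1.448 × 10^-14 J)
λ = 6.74 × 10^-14 m

Comparison:
- Atomic scale (10⁻¹⁰ m): λ is 0.00067× this size
- Nuclear scale (10⁻¹⁵ m): λ is 67× this size

The wavelength is between nuclear and atomic scales.

This wavelength is appropriate for probing atomic structure but too large for nuclear physics experiments.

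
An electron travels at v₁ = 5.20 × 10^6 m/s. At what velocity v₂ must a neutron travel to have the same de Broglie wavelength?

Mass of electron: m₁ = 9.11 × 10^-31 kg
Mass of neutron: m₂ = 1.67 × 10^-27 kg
v₂ = 2.84 × 10^3 m/s

For equal de Broglie wavelengths: λ₁ = λ₂

h/(m₁v₁) = h/(m₂v₂)
m₁v₁ = m₂v₂
v₂ = v₁ · (m₁/m₂)

v₂ = 5.20 × 10^6 m/s × (9.11 × 10^-31 kg / 1.67 × 10^-27 kg)
v₂ = 2.84 × 10^3 m/s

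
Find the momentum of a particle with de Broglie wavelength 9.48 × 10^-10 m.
6.99 × 10^-25 kg·m/s

From the de Broglie relation λ = h/p, we solve for p:

p = h/λ
p = (6.626 × 10^-34 J·s) / (9.48 × 10^-10 m)
p = 6.99 × 10^-25 kg·m/s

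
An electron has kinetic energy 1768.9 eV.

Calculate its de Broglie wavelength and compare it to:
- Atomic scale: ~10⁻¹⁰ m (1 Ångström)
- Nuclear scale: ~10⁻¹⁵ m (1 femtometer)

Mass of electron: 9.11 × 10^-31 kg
λ = 2.92 × 10^-11 m, which is between nuclear and atomic scales.

Using λ = h/√(2mKE):

KE = 1768.9 eV = 2.834 × 10^-16 J

λ = h/√(2mKE)
λ = (6.626 × 10^-34 J·s) / √(2 × 9.11 × 10^-31 kg × 2.834 × 10^-16 J)
λ = 2.92 × 10^-11 m

Comparison:
- Atomic scale (10⁻¹⁰ m): λ is 0.29× this size
- Nuclear scale (10⁻¹⁵ m): λ is 2.9e+04× this size

The wavelength is between nuclear and atomic scales.

This wavelength is appropriate for probing atomic structure but too large for nuclear physics experiments.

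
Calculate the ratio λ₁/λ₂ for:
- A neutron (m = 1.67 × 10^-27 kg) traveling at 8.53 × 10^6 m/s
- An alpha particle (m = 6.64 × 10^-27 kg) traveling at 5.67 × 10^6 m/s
λ₁/λ₂ = 2.64

Using λ = h/(mv):

λ₁ = h/(m₁v₁) = 4.65 × 10^-14 m
λ₂ = h/(m₂v₂) = 1.76 × 10^-14 m

Ratio λ₁/λ₂ = (m₂v₂)/(m₁v₁)
         = (6.64 × 10^-27 kg × 5.67 × 10^6 m/s) / (1.67 × 10^-27 kg × 8.53 × 10^6 m/s)
         = 2.64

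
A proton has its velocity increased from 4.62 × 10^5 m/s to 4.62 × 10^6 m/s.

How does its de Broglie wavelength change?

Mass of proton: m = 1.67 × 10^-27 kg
The wavelength decreases by a factor of 10.

Using λ = h/(mv):

Initial wavelength: λ₁ = h/(mv₁) = 8.59 × 10^-13 m
Final wavelength: λ₂ = h/(mv₂) = 8.59 × 10^-14 m

Since λ ∝ 1/v, when velocity increases by a factor of 10, the wavelength decreases by a factor of 10.

λ₂/λ₁ = v₁/v₂ = 1/10

The wavelength decreases by a factor of 10.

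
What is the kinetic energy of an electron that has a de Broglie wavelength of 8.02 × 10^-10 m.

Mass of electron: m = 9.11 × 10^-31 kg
3.75 × 10^-19 J (or 2.34 eV)

From λ = h/√(2mKE), we solve for KE:

λ² = h²/(2mKE)
KE = h²/(2mλ²)
KE = (6.626 × 10^-34 J·s)² / (2 × 9.11 × 10^-31 kg × (8.02 × 10^-10 m)²)
KE = 3.75 × 10^-19 J
KE = 2.34 eV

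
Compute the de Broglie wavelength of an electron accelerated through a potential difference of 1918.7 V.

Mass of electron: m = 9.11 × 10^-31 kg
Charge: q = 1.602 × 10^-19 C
2.80 × 10^-11 m

When a particle is accelerated through voltage V, it gains kinetic energy KE = qV.

The de Broglie wavelength is then λ = h/√(2mqV):

λ = h/√(2mqV)
λ = (6.626 × 10^-34 J·s) / √(2 × 9.11 × 10^-31 kg × 1.602 × 10^-19 C × 1918.7 V)
λ = 2.80 × 10^-11 m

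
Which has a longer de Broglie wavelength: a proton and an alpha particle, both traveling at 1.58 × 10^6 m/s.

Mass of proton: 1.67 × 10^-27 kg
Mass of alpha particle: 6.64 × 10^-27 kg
The proton has the longer wavelength.

Using λ = h/(mv), since both particles have the same velocity, the wavelength depends only on mass.

For proton: λ₁ = h/(m₁v) = 2.51 × 10^-13 m
For alpha particle: λ₂ = h/(m₂v) = 6.32 × 10^-14 m

Since λ ∝ 1/m at constant velocity, the lighter particle has the longer wavelength.

The proton has the longer de Broglie wavelength.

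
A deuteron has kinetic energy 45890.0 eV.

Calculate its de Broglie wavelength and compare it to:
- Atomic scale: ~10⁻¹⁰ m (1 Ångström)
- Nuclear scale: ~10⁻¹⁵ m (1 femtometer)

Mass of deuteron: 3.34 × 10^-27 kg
λ = 9.45 × 10^-14 m, which is between nuclear and atomic scales.

Using λ = h/√(2mKE):

KE = 45890.0 eV = 7.352 × 10^-15 J

λ = h/√(2mKE)
λ = (6.626 × 10^-34 J·s) / √(2 × 3.34 × 10^-27 kg × 7.352 × 10^-15 J)
λ = 9.45 × 10^-14 m

Comparison:
- Atomic scale (10⁻¹⁰ m): λ is 0.00095× this size
- Nuclear scale (10⁻¹⁵ m): λ is 95× this size

The wavelength is between nuclear and atomic scales.

This wavelength is appropriate for probing atomic structure but too large for nuclear physics experiments.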